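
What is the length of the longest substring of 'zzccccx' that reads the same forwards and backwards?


Scanning 'zzccccx' for palindromic substrings.
Substring at positions 2-5: 'cccc'.
Check: reverse('cccc') = 'cccc' -> palindrome confirmed.
Neighbouring characters ('z' / 'x') break symmetry, so it cannot extend further.
No longer palindromic substring exists; longest length = 4

4


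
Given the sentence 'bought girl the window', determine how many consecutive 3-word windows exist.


Word trigrams from [4] words:
  Trigram 1: (bought girl the)
  Trigram 2: (girl the window)
Total word trigrams: 4 - 2 = 2

2


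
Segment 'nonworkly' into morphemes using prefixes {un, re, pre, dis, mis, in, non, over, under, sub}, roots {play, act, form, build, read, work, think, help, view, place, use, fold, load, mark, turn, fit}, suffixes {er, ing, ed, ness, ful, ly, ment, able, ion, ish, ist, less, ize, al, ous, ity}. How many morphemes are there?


Segmenting 'nonworkly' against the inventory:
  'non' -> prefix (morpheme 1)
  'work' -> root (morpheme 2)
  'ly' -> suffix (morpheme 3)
Total morphemes: 3

3


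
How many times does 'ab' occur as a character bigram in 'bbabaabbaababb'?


Scanning 'bbabaabbaababb' for bigram 'ab':
  Position 0: 'bb' -> no
  Position 1: 'ba' -> no
  Position 2: 'ab' -> MATCH
  Position 3: 'ba' -> no
  Position 4: 'aa' -> no
  Position 5: 'ab' -> MATCH
  Position 6: 'bb' -> no
  Position 7: 'ba' -> no
  Position 8: 'aa' -> no
  Position 9: 'ab' -> MATCH
  Position 10: 'ba' -> no
  Position 11: 'ab' -> MATCH
  Position 12: 'bb' -> no
Total matches: 4

4


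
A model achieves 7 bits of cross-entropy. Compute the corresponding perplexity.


Perplexity formula: PP = 2^H
H = 7
PP = 2^7
Steps: 2^1 = 2, 2^2 = 4, 2^3 = 8, 2^4 = 16, 2^5 = 32, 2^6 = 64, 2^7 = 128
PP = 128

128


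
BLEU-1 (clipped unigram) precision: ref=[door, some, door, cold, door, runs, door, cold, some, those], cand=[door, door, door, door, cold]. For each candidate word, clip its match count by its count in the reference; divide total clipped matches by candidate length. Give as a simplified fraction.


Reference word counts: {'cold': 2, 'door': 4, 'runs': 1, 'some': 2, 'those': 1}
Checking each candidate word (with clipping):
  'door' -> in reference (ref count 4, used 1/4) -> match (matches: 1)
  'door' -> in reference (ref count 4, used 2/4) -> match (matches: 2)
  'door' -> in reference (ref count 4, used 3/4) -> match (matches: 3)
  'door' -> in reference (ref count 4, used 4/4) -> match (matches: 4)
  'cold' -> in reference (ref count 2, used 1/2) -> match (matches: 5)
Clipped matches: 5, Candidate length: 5
Precision = 5/5 = 1

1


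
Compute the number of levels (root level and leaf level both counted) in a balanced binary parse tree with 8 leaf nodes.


In a balanced binary tree with n leaves the deepest leaf is ceil(log2(n)) edges below the root,
so counting node levels inclusive of root and leaves gives ceil(log2(n)) + 1 levels.
log2(8) = 3.0000
ceil(3.0000) = 3
levels = 3 + 1 = 4

4


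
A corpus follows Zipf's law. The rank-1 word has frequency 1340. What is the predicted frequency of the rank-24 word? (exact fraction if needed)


Zipf's law: freq(rank) = f1 / rank
f1 = 1340, rank = 24
freq = 1340 / 24
GCD(1340, 24) = 4
Simplified: 335/6

335/6


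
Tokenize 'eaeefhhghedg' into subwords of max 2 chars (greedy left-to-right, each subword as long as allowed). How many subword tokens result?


'eaeefhhghedg' has 12 characters.
Chunking with max size 2:
  Chunk 1: 'ea' (positions 0-1)
  Chunk 2: 'ee' (positions 2-3)
  Chunk 3: 'fh' (positions 4-5)
  Chunk 4: 'hg' (positions 6-7)
  Chunk 5: 'he' (positions 8-9)
  Chunk 6: 'dg' (positions 10-11)
Total chunks: ceil(12 / 2) = 6

6


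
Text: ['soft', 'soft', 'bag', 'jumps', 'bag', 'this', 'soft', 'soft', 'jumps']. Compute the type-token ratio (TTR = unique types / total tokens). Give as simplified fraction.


Tokens: 9
Unique types: ('bag', 'jumps', 'soft', 'this') = 4
TTR = 4/9
Already in lowest terms.

4/9


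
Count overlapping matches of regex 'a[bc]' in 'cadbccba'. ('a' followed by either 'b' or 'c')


Pattern: a[bc] means 'a' followed by either 'b' or 'c'.
Scanning 'cadbccba' position-by-position:
  Pos 0: window 'ca' -> no
  Pos 1: window 'ad' -> no
  Pos 2: window 'db' -> no
  Pos 3: window 'bc' -> no
  Pos 4: window 'cc' -> no
  Pos 5: window 'cb' -> no
  Pos 6: window 'ba' -> no
  Pos 7: window 'a' -> no
Total matches: 0

0


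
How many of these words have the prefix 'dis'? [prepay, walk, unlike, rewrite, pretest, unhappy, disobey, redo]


Checking each word for prefix 'dis':
  'prepay' -> no (count: 0)
  'walk' -> no (count: 0)
  'unlike' -> no (count: 0)
  'rewrite' -> no (count: 0)
  'pretest' -> no (count: 0)
  'unhappy' -> no (count: 0)
  'disobey' -> YES, starts with 'dis' (count: 1)
  'redo' -> no (count: 1)
Total with prefix 'dis': 1

1


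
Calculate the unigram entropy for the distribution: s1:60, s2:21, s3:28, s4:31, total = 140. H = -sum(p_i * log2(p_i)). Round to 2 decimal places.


Computing entropy H = -sum(p_i * log2(p_i)):
  s1: p = 60/140 = 0.4286, -p*log2(p) = 0.5239
  s2: p = 21/140 = 0.1500, -p*log2(p) = 0.4105
  s3: p = 28/140 = 0.2000, -p*log2(p) = 0.4644
  s4: p = 31/140 = 0.2214, -p*log2(p) = 0.4816
H = sum of terms = 1.8804
Rounded to 2 decimals: 1.88

1.88


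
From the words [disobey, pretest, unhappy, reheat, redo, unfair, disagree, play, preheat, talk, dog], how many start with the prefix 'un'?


Checking each word for prefix 'un':
  'disobey' -> no (count: 0)
  'pretest' -> no (count: 0)
  'unhappy' -> YES, starts with 'un' (count: 1)
  'reheat' -> no (count: 1)
  'redo' -> no (count: 1)
  'unfair' -> YES, starts with 'un' (count: 2)
  'disagree' -> no (count: 2)
  'play' -> no (count: 2)
  'preheat' -> no (count: 2)
  'talk' -> no (count: 2)
  'dog' -> no (count: 2)
Total with prefix 'un': 2

2


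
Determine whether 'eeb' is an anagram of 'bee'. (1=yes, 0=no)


Sort characters of 'eeb': 'bee'
Sort characters of 'bee': 'bee'
Sorted forms match -> they ARE anagrams
Result: 1

1


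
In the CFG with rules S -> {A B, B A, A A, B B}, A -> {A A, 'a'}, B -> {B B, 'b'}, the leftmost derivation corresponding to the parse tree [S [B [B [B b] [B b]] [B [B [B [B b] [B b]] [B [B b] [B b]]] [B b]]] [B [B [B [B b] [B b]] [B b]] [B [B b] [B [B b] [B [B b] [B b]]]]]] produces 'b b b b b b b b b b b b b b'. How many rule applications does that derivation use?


Every bracketed nonterminal node [X ...] in the tree is produced by exactly one rule application.
Reading the tree off as a leftmost derivation:
  Step 1: S  =>  B B   (applied S -> B B)
  Step 2: B B  =>  B B B   (applied B -> B B)
  Step 3: B B B  =>  B B B B   (applied B -> B B)
  Step 4: B B B B  =>  b B B B   (applied B -> b)
  Step 5: b B B B  =>  b b B B   (applied B -> b)
  Step 6: b b B B  =>  b b B B B   (applied B -> B B)
  Step 7: b b B B B  =>  b b B B B B   (applied B -> B B)
  Step 8: b b B B B B  =>  b b B B B B B   (applied B -> B B)
  Step 9: b b B B B B B  =>  b b b B B B B   (applied B -> b)
  Step 10: b b b B B B B  =>  b b b b B B B   (applied B -> b)
  Step 11: b b b b B B B  =>  b b b b B B B B   (applied B -> B B)
  Step 12: b b b b B B B B  =>  b b b b b B B B   (applied B -> b)
  Step 13: b b b b b B B B  =>  b b b b b b B B   (applied B -> b)
  Step 14: b b b b b b B B  =>  b b b b b b b B   (applied B -> b)
  Step 15: b b b b b b b B  =>  b b b b b b b B B   (applied B -> B B)
  Step 16: b b b b b b b B B  =>  b b b b b b b B B B   (applied B -> B B)
  Step 17: b b b b b b b B B B  =>  b b b b b b b B B B B   (applied B -> B B)
  Step 18: b b b b b b b B B B B  =>  b b b b b b b b B B B   (applied B -> b)
  Step 19: b b b b b b b b B B B  =>  b b b b b b b b b B B   (applied B -> b)
  Step 20: b b b b b b b b b B B  =>  b b b b b b b b b b B   (applied B -> b)
  Step 21: b b b b b b b b b b B  =>  b b b b b b b b b b B B   (applied B -> B B)
  Step 22: b b b b b b b b b b B B  =>  b b b b b b b b b b b B   (applied B -> b)
  Step 23: b b b b b b b b b b b B  =>  b b b b b b b b b b b B B   (applied B -> B B)
  Step 24: b b b b b b b b b b b B B  =>  b b b b b b b b b b b b B   (applied B -> b)
  Step 25: b b b b b b b b b b b b B  =>  b b b b b b b b b b b b B B   (applied B -> B B)
  Step 26: b b b b b b b b b b b b B B  =>  b b b b b b b b b b b b b B   (applied B -> b)
  Step 27: b b b b b b b b b b b b b B  =>  b b b b b b b b b b b b b b   (applied B -> b)
Final yield: b b b b b b b b b b b b b b
Total rewrite steps: 27

27


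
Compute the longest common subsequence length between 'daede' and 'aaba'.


DP table for LCS of 'daede' and 'aaba':
       a  a  b  a
    0  0  0  0  0
  d 0  0  0  0  0
  a 0  1  1  1  1
  e 0  1  1  1  1
  d 0  1  1  1  1
  e 0  1  1  1  1
LCS: 'a'
LCS length = 1

1


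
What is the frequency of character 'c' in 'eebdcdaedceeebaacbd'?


Scanning 'eebdcdaedceeebaacbd' for 'c':
  Position 4: 'c' -> MATCH (count: 1)
  Position 9: 'c' -> MATCH (count: 2)
  Position 16: 'c' -> MATCH (count: 3)
Total occurrences of 'c': 3

3


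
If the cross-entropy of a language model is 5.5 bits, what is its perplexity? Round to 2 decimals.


Perplexity formula: PP = 2^H
H = 5.5
PP = 2^5.5
Decompose: 2^5.5 = 2^5 * 2^0.5 = 2^5 * sqrt(2)
2^5 = 32, sqrt(2) ~ 1.4142136
PP ~ 32 * 1.4142136 = 45.2548352
Rounded to 2 decimals: 45.25

45.25


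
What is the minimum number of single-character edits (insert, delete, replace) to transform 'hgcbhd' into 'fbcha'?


Building DP table for s1='hgcbhd' (len 6) and s2='fbcha' (len 5):
       f  b  c  h  a
    0  1  2  3  4  5
  h 1  1  2  3  3  4
  g 2  2  2  3  4  4
  c 3  3  3  2  3  4
  b 4  4  3  3  3  4
  h 5  5  4  4  3  4
  d 6  6  5  5  4  4
Edit distance = dp[6][5] = 4

4


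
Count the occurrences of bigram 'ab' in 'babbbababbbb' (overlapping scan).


Scanning 'babbbababbbb' for bigram 'ab':
  Position 0: 'ba' -> no
  Position 1: 'ab' -> MATCH
  Position 2: 'bb' -> no
  Position 3: 'bb' -> no
  Position 4: 'ba' -> no
  Position 5: 'ab' -> MATCH
  Position 6: 'ba' -> no
  Position 7: 'ab' -> MATCH
  Position 8: 'bb' -> no
  Position 9: 'bb' -> no
  Position 10: 'bb' -> no
Total matches: 3

3


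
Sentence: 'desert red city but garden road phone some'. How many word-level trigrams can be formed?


Word trigrams from [8] words:
  Trigram 1: (desert red city)
  Trigram 2: (red city but)
  Trigram 3: (city but garden)
  Trigram 4: (but garden road)
  Trigram 5: (garden road phone)
  Trigram 6: (road phone some)
Total word trigrams: 8 - 2 = 6

6


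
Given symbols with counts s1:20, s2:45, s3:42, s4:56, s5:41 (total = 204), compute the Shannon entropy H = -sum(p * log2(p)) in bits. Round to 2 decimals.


Computing entropy H = -sum(p_i * log2(p_i)):
  s1: p = 20/204 = 0.0980, -p*log2(p) = 0.3285
  s2: p = 45/204 = 0.2206, -p*log2(p) = 0.4810
  s3: p = 42/204 = 0.2059, -p*log2(p) = 0.4694
  s4: p = 56/204 = 0.2745, -p*log2(p) = 0.5120
  s5: p = 41/204 = 0.2010, -p*log2(p) = 0.4652
H = sum of terms = 2.2561
Rounded to 2 decimals: 2.26

2.26


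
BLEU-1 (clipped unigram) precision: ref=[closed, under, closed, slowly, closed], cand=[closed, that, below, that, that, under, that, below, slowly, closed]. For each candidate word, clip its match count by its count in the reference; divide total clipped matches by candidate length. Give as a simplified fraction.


Reference word counts: {'closed': 3, 'slowly': 1, 'under': 1}
Checking each candidate word (with clipping):
  'closed' -> in reference (ref count 3, used 1/3) -> match (matches: 1)
  'that' -> not in reference -> no match (matches: 1)
  'below' -> not in reference -> no match (matches: 1)
  'that' -> not in reference -> no match (matches: 1)
  'that' -> not in reference -> no match (matches: 1)
  'under' -> in reference (ref count 1, used 1/1) -> match (matches: 2)
  'that' -> not in reference -> no match (matches: 2)
  'below' -> not in reference -> no match (matches: 2)
  'slowly' -> in reference (ref count 1, used 1/1) -> match (matches: 3)
  'closed' -> in reference (ref count 3, used 2/3) -> match (matches: 4)
Clipped matches: 4, Candidate length: 10
Precision = 4/10 = 2/5

2/5


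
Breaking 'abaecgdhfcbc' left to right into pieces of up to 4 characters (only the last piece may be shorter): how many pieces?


'abaecgdhfcbc' has 12 characters.
Chunking with max size 4:
  Chunk 1: 'abae' (positions 0-3)
  Chunk 2: 'cgdh' (positions 4-7)
  Chunk 3: 'fcbc' (positions 8-11)
Total chunks: ceil(12 / 4) = 3

3


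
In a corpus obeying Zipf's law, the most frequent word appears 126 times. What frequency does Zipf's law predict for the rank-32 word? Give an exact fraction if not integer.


Zipf's law: freq(rank) = f1 / rank
f1 = 126, rank = 32
freq = 126 / 32
GCD(126, 32) = 2
Simplified: 63/16

63/16


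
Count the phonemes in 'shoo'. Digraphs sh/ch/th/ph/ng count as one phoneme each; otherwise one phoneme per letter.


Parsing 'shoo' greedily, digraphs first:
  'sh' -> digraph (1 consonant phoneme) (phonemes so far: 1)
  'o' -> vowel phoneme (phonemes so far: 2)
  'o' -> vowel phoneme (phonemes so far: 3)
Total phonemes: 3

3


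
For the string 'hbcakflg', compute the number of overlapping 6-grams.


String 'hbcakflg' has length L = 8.
Number of overlapping n-grams = L - n + 1
Substituting: 8 - 6 + 1 = 3

3


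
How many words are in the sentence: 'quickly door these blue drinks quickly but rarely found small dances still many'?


Counting words by splitting on spaces:
  Word 1: 'quickly'
  Word 2: 'door'
  Word 3: 'these'
  Word 4: 'blue'
  Word 5: 'drinks'
  Word 6: 'quickly'
  Word 7: 'but'
  Word 8: 'rarely'
  Word 9: 'found'
  Word 10: 'small'
  Word 11: 'dances'
  Word 12: 'still'
  Word 13: 'many'
Total words: 13

13


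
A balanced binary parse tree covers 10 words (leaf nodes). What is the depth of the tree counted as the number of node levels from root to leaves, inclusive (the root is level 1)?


In a balanced binary tree with n leaves the deepest leaf is ceil(log2(n)) edges below the root,
so counting node levels inclusive of root and leaves gives ceil(log2(n)) + 1 levels.
log2(10) = 3.3219
ceil(3.3219) = 4
levels = 4 + 1 = 5

5


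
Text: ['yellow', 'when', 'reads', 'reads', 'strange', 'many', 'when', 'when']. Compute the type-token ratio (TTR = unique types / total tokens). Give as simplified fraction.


Tokens: 8
Unique types: ('many', 'reads', 'strange', 'when', 'yellow') = 5
TTR = 5/8
Already in lowest terms.

5/8


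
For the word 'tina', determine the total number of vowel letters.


Scanning each character of 'tina':
  Position 1: 't' -> consonant (running count: 0)
  Position 2: 'i' -> vowel (running count: 1)
  Position 3: 'n' -> consonant (running count: 1)
  Position 4: 'a' -> vowel (running count: 2)
Total vowels: 2

2


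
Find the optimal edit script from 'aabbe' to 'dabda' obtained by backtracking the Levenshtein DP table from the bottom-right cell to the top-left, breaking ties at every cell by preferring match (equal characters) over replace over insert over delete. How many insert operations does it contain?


Edit distance = 3. Backtracking from cell (5, 5) with preference match > replace > insert > delete,
then listing the resulting alignment 'aabbe' -> 'dabda' left to right:
  Step 1: replace a->d
  Step 2: keep 'a'
  Step 3: keep 'b'
  Step 4: replace b->d
  Step 5: replace e->a
Total insertions: 0

0


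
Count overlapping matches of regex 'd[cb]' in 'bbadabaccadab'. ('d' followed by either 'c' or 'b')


Pattern: d[cb] means 'd' followed by either 'c' or 'b'.
Scanning 'bbadabaccadab' position-by-position:
  Pos 0: window 'bb' -> no
  Pos 1: window 'ba' -> no
  Pos 2: window 'ad' -> no
  Pos 3: window 'da' -> no
  Pos 4: window 'ab' -> no
  Pos 5: window 'ba' -> no
  Pos 6: window 'ac' -> no
  Pos 7: window 'cc' -> no
  Pos 8: window 'ca' -> no
  Pos 9: window 'ad' -> no
  Pos 10: window 'da' -> no
  Pos 11: window 'ab' -> no
  Pos 12: window 'b' -> no
Total matches: 0

0


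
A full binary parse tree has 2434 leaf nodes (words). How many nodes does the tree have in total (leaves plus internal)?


Leaf nodes (terminals): 2434
Internal nodes = n - 1 = 2434 - 1 = 2433
Total = leaves + internal = 2434 + 2433 = 4867

4867


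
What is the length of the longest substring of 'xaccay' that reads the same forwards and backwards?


Scanning 'xaccay' for palindromic substrings.
Substring at positions 1-4: 'acca'.
Check: reverse('acca') = 'acca' -> palindrome confirmed.
Neighbouring characters ('x' / 'y') break symmetry, so it cannot extend further.
No longer palindromic substring exists; longest length = 4

4


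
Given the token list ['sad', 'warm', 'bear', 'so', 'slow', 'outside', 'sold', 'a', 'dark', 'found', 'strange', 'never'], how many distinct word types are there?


Listing all tokens and tracking unique types:
  Token 1: 'sad' -> NEW (unique so far: 1)
  Token 2: 'warm' -> NEW (unique so far: 2)
  Token 3: 'bear' -> NEW (unique so far: 3)
  Token 4: 'so' -> NEW (unique so far: 4)
  Token 5: 'slow' -> NEW (unique so far: 5)
  Token 6: 'outside' -> NEW (unique so far: 6)
  Token 7: 'sold' -> NEW (unique so far: 7)
  Token 8: 'a' -> NEW (unique so far: 8)
  Token 9: 'dark' -> NEW (unique so far: 9)
  Token 10: 'found' -> NEW (unique so far: 10)
  Token 11: 'strange' -> NEW (unique so far: 11)
  Token 12: 'never' -> NEW (unique so far: 12)
Unique types: ('a', 'bear', 'dark', 'found', 'never', 'outside', 'sad', 'slow', 'so', 'sold', 'strange', 'warm')
Vocabulary size: 12

12


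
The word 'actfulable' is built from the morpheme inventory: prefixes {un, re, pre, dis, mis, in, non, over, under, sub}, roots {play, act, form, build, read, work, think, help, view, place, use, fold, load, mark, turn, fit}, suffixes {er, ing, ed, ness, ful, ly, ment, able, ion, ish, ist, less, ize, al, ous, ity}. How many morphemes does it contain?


Segmenting 'actfulable' against the inventory:
  'act' -> root (morpheme 1)
  'ful' -> suffix (morpheme 2)
  'able' -> suffix (morpheme 3)
Total morphemes: 3

3


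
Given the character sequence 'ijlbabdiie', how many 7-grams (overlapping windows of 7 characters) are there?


String 'ijlbabdiie' has length L = 10.
Number of overlapping n-grams = L - n + 1
Substituting: 10 - 7 + 1 = 4

4


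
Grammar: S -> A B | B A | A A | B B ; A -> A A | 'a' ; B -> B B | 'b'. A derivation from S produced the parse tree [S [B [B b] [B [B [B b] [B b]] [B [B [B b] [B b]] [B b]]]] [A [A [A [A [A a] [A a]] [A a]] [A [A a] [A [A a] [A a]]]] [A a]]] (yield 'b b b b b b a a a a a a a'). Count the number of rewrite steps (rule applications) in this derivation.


Every bracketed nonterminal node [X ...] in the tree is produced by exactly one rule application.
Reading the tree off as a leftmost derivation:
  Step 1: S  =>  B A   (applied S -> B A)
  Step 2: B A  =>  B B A   (applied B -> B B)
  Step 3: B B A  =>  b B A   (applied B -> b)
  Step 4: b B A  =>  b B B A   (applied B -> B B)
  Step 5: b B B A  =>  b B B B A   (applied B -> B B)
  Step 6: b B B B A  =>  b b B B A   (applied B -> b)
  Step 7: b b B B A  =>  b b b B A   (applied B -> b)
  Step 8: b b b B A  =>  b b b B B A   (applied B -> B B)
  Step 9: b b b B B A  =>  b b b B B B A   (applied B -> B B)
  Step 10: b b b B B B A  =>  b b b b B B A   (applied B -> b)
  Step 11: b b b b B B A  =>  b b b b b B A   (applied B -> b)
  Step 12: b b b b b B A  =>  b b b b b b A   (applied B -> b)
  Step 13: b b b b b b A  =>  b b b b b b A A   (applied A -> A A)
  Step 14: b b b b b b A A  =>  b b b b b b A A A   (applied A -> A A)
  Step 15: b b b b b b A A A  =>  b b b b b b A A A A   (applied A -> A A)
  Step 16: b b b b b b A A A A  =>  b b b b b b A A A A A   (applied A -> A A)
  Step 17: b b b b b b A A A A A  =>  b b b b b b a A A A A   (applied A -> a)
  Step 18: b b b b b b a A A A A  =>  b b b b b b a a A A A   (applied A -> a)
  Step 19: b b b b b b a a A A A  =>  b b b b b b a a a A A   (applied A -> a)
  Step 20: b b b b b b a a a A A  =>  b b b b b b a a a A A A   (applied A -> A A)
  Step 21: b b b b b b a a a A A A  =>  b b b b b b a a a a A A   (applied A -> a)
  Step 22: b b b b b b a a a a A A  =>  b b b b b b a a a a A A A   (applied A -> A A)
  Step 23: b b b b b b a a a a A A A  =>  b b b b b b a a a a a A A   (applied A -> a)
  Step 24: b b b b b b a a a a a A A  =>  b b b b b b a a a a a a A   (applied A -> a)
  Step 25: b b b b b b a a a a a a A  =>  b b b b b b a a a a a a a   (applied A -> a)
Final yield: b b b b b b a a a a a a a
Total rewrite steps: 25

25


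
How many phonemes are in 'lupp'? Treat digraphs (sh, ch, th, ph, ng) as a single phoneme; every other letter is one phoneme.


Parsing 'lupp' greedily, digraphs first:
  'l' -> consonant phoneme (phonemes so far: 1)
  'u' -> vowel phoneme (phonemes so far: 2)
  'p' -> consonant phoneme (phonemes so far: 3)
  'p' -> consonant phoneme (phonemes so far: 4)
Total phonemes: 4

4


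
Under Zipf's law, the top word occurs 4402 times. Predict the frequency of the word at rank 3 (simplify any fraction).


Zipf's law: freq(rank) = f1 / rank
f1 = 4402, rank = 3
freq = 4402 / 3
GCD(4402, 3) = 1
Simplified: 4402/3

4402/3


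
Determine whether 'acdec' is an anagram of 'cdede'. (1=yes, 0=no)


Sort characters of 'acdec': 'accde'
Sort characters of 'cdede': 'cddee'
Sorted forms differ -> they are NOT anagrams
Result: 0

0


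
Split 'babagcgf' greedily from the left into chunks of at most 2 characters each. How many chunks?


'babagcgf' has 8 characters.
Chunking with max size 2:
  Chunk 1: 'ba' (positions 0-1)
  Chunk 2: 'ba' (positions 2-3)
  Chunk 3: 'gc' (positions 4-5)
  Chunk 4: 'gf' (positions 6-7)
Total chunks: ceil(8 / 2) = 4

4


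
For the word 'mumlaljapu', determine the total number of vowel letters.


Scanning each character of 'mumlaljapu':
  Position 1: 'm' -> consonant (running count: 0)
  Position 2: 'u' -> vowel (running count: 1)
  Position 3: 'm' -> consonant (running count: 1)
  Position 4: 'l' -> consonant (running count: 1)
  Position 5: 'a' -> vowel (running count: 2)
  Position 6: 'l' -> consonant (running count: 2)
  Position 7: 'j' -> consonant (running count: 2)
  Position 8: 'a' -> vowel (running count: 3)
  Position 9: 'p' -> consonant (running count: 3)
  Position 10: 'u' -> vowel (running count: 4)
Total vowels: 4

4


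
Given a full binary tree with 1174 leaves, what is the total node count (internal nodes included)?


Leaf nodes (terminals): 1174
Internal nodes = n - 1 = 1174 - 1 = 1173
Total = leaves + internal = 1174 + 1173 = 2347

2347


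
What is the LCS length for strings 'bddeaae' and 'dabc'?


DP table for LCS of 'bddeaae' and 'dabc':
       d  a  b  c
    0  0  0  0  0
  b 0  0  0  1  1
  d 0  1  1  1  1
  d 0  1  1  1  1
  e 0  1  1  1  1
  a 0  1  2  2  2
  a 0  1  2  2  2
  e 0  1  2  2  2
LCS: 'da'
LCS length = 2

2


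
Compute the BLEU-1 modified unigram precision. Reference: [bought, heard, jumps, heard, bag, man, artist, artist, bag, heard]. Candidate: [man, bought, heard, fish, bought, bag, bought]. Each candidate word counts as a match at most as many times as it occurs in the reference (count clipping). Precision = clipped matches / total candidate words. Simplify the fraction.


Reference word counts: {'artist': 2, 'bag': 2, 'bought': 1, 'heard': 3, 'jumps': 1, 'man': 1}
Checking each candidate word (with clipping):
  'man' -> in reference (ref count 1, used 1/1) -> match (matches: 1)
  'bought' -> in reference (ref count 1, used 1/1) -> match (matches: 2)
  'heard' -> in reference (ref count 3, used 1/3) -> match (matches: 3)
  'fish' -> not in reference -> no match (matches: 3)
  'bought' -> ref count 1 already used up (1/1) -> clipped, no match (matches: 3)
  'bag' -> in reference (ref count 2, used 1/2) -> match (matches: 4)
  'bought' -> ref count 1 already used up (1/1) -> clipped, no match (matches: 4)
Clipped matches: 4, Candidate length: 7
Precision = 4/7

4/7


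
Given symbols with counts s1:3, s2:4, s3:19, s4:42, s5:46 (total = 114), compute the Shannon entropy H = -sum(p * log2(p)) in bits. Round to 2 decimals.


Computing entropy H = -sum(p_i * log2(p_i)):
  s1: p = 3/114 = 0.0263, -p*log2(p) = 0.1381
  s2: p = 4/114 = 0.0351, -p*log2(p) = 0.1696
  s3: p = 19/114 = 0.1667, -p*log2(p) = 0.4308
  s4: p = 42/114 = 0.3684, -p*log2(p) = 0.5307
  s5: p = 46/114 = 0.4035, -p*log2(p) = 0.5283
H = sum of terms = 1.7975
Rounded to 2 decimals: 1.80

1.80


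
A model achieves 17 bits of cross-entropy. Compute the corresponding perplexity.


Perplexity formula: PP = 2^H
H = 17
PP = 2^17
PP = 2^17 = 131072

131072


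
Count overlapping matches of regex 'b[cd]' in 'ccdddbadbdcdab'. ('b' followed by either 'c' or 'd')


Pattern: b[cd] means 'b' followed by either 'c' or 'd'.
Scanning 'ccdddbadbdcdab' position-by-position:
  Pos 0: window 'cc' -> no
  Pos 1: window 'cd' -> no
  Pos 2: window 'dd' -> no
  Pos 3: window 'dd' -> no
  Pos 4: window 'db' -> no
  Pos 5: window 'ba' -> no
  Pos 6: window 'ad' -> no
  Pos 7: window 'db' -> no
  Pos 8: window 'bd' -> MATCH
  Pos 9: window 'dc' -> no
  Pos 10: window 'cd' -> no
  Pos 11: window 'da' -> no
  Pos 12: window 'ab' -> no
  Pos 13: window 'b' -> no
Total matches: 1

1


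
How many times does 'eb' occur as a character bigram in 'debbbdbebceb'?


Scanning 'debbbdbebceb' for bigram 'eb':
  Position 0: 'de' -> no
  Position 1: 'eb' -> MATCH
  Position 2: 'bb' -> no
  Position 3: 'bb' -> no
  Position 4: 'bd' -> no
  Position 5: 'db' -> no
  Position 6: 'be' -> no
  Position 7: 'eb' -> MATCH
  Position 8: 'bc' -> no
  Position 9: 'ce' -> no
  Position 10: 'eb' -> MATCH
Total matches: 3

3


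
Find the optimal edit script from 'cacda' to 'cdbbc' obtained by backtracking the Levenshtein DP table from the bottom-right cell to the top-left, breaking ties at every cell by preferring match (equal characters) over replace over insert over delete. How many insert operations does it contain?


Edit distance = 4. Backtracking from cell (5, 5) with preference match > replace > insert > delete,
then listing the resulting alignment 'cacda' -> 'cdbbc' left to right:
  Step 1: keep 'c'
  Step 2: replace a->d
  Step 3: replace c->b
  Step 4: replace d->b
  Step 5: replace a->c
Total insertions: 0

0


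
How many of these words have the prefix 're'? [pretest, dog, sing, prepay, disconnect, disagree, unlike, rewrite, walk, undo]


Checking each word for prefix 're':
  'pretest' -> no (count: 0)
  'dog' -> no (count: 0)
  'sing' -> no (count: 0)
  'prepay' -> no (count: 0)
  'disconnect' -> no (count: 0)
  'disagree' -> no (count: 0)
  'unlike' -> no (count: 0)
  'rewrite' -> YES, starts with 're' (count: 1)
  'walk' -> no (count: 1)
  'undo' -> no (count: 1)
Total with prefix 're': 1

1


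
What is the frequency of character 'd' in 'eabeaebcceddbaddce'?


Scanning 'eabeaebcceddbaddce' for 'd':
  Position 10: 'd' -> MATCH (count: 1)
  Position 11: 'd' -> MATCH (count: 2)
  Position 14: 'd' -> MATCH (count: 3)
  Position 15: 'd' -> MATCH (count: 4)
Total occurrences of 'd': 4

4


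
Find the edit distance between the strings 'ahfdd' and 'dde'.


Building DP table for s1='ahfdd' (len 5) and s2='dde' (len 3):
       d  d  e
    0  1  2  3
  a 1  1  2  3
  h 2  2  2  3
  f 3  3  3  3
  d 4  3  3  4
  d 5  4  3  4
Edit distance = dp[5][3] = 4

4


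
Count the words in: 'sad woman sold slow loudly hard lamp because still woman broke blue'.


Counting words by splitting on spaces:
  Word 1: 'sad'
  Word 2: 'woman'
  Word 3: 'sold'
  Word 4: 'slow'
  Word 5: 'loudly'
  Word 6: 'hard'
  Word 7: 'lamp'
  Word 8: 'because'
  Word 9: 'still'
  Word 10: 'woman'
  Word 11: 'broke'
  Word 12: 'blue'
Total words: 12

12


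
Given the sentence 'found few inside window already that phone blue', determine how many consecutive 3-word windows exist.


Word trigrams from [8] words:
  Trigram 1: (found few inside)
  Trigram 2: (few inside window)
  Trigram 3: (inside window already)
  Trigram 4: (window already that)
  Trigram 5: (already that phone)
  Trigram 6: (that phone blue)
Total word trigrams: 8 - 2 = 6

6


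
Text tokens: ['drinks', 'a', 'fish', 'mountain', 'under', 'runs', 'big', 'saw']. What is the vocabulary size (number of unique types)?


Listing all tokens and tracking unique types:
  Token 1: 'drinks' -> NEW (unique so far: 1)
  Token 2: 'a' -> NEW (unique so far: 2)
  Token 3: 'fish' -> NEW (unique so far: 3)
  Token 4: 'mountain' -> NEW (unique so far: 4)
  Token 5: 'under' -> NEW (unique so far: 5)
  Token 6: 'runs' -> NEW (unique so far: 6)
  Token 7: 'big' -> NEW (unique so far: 7)
  Token 8: 'saw' -> NEW (unique so far: 8)
Unique types: ('a', 'big', 'drinks', 'fish', 'mountain', 'runs', 'saw', 'under')
Vocabulary size: 8

8


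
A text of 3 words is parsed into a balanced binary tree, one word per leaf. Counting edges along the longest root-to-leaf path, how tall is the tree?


In a balanced binary tree with n leaves the deepest leaf is ceil(log2(n)) edges below the root.
log2(3) = 1.5850
ceil(1.5850) = 2
height (edges) = 2

2


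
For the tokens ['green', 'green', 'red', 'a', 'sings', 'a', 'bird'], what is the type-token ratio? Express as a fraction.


Tokens: 7
Unique types: ('a', 'bird', 'green', 'red', 'sings') = 5
TTR = 5/7
Already in lowest terms.

5/7


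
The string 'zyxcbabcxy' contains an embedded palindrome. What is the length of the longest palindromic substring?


Scanning 'zyxcbabcxy' for palindromic substrings.
Substring at positions 1-9: 'yxcbabcxy'.
Check: reverse('yxcbabcxy') = 'yxcbabcxy' -> palindrome confirmed.
Neighbouring characters ('z' / '-') break symmetry, so it cannot extend further.
No longer palindromic substring exists; longest length = 9

9


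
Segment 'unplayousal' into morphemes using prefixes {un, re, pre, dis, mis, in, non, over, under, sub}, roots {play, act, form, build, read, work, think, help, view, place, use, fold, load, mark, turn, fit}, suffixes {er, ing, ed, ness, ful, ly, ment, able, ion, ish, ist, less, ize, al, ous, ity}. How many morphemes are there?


Segmenting 'unplayousal' against the inventory:
  'un' -> prefix (morpheme 1)
  'play' -> root (morpheme 2)
  'ous' -> suffix (morpheme 3)
  'al' -> suffix (morpheme 4)
Total morphemes: 4

4


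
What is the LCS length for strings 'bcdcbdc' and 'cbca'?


DP table for LCS of 'bcdcbdc' and 'cbca':
       c  b  c  a
    0  0  0  0  0
  b 0  0  1  1  1
  c 0  1  1  2  2
  d 0  1  1  2  2
  c 0  1  1  2  2
  b 0  1  2  2  2
  d 0  1  2  2  2
  c 0  1  2  3  3
LCS: 'cbc'
LCS length = 3

3


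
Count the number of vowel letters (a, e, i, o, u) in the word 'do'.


Scanning each character of 'do':
  Position 1: 'd' -> consonant (running count: 0)
  Position 2: 'o' -> vowel (running count: 1)
Total vowels: 1

1


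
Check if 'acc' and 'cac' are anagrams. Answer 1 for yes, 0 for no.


Sort characters of 'acc': 'acc'
Sort characters of 'cac': 'acc'
Sorted forms match -> they ARE anagrams
Result: 1

1


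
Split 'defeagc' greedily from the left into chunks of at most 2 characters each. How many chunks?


'defeagc' has 7 characters.
Chunking with max size 2:
  Chunk 1: 'de' (positions 0-1)
  Chunk 2: 'fe' (positions 2-3)
  Chunk 3: 'ag' (positions 4-5)
  Chunk 4: 'c' (positions 6-6)
Total chunks: ceil(7 / 2) = 4

4


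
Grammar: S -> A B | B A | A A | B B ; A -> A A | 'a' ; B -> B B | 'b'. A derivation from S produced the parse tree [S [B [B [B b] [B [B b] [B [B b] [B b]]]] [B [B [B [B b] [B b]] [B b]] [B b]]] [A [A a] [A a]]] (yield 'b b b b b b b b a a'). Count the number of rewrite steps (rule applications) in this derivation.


Every bracketed nonterminal node [X ...] in the tree is produced by exactly one rule application.
Reading the tree off as a leftmost derivation:
  Step 1: S  =>  B A   (applied S -> B A)
  Step 2: B A  =>  B B A   (applied B -> B B)
  Step 3: B B A  =>  B B B A   (applied B -> B B)
  Step 4: B B B A  =>  b B B A   (applied B -> b)
  Step 5: b B B A  =>  b B B B A   (applied B -> B B)
  Step 6: b B B B A  =>  b b B B A   (applied B -> b)
  Step 7: b b B B A  =>  b b B B B A   (applied B -> B B)
  Step 8: b b B B B A  =>  b b b B B A   (applied B -> b)
  Step 9: b b b B B A  =>  b b b b B A   (applied B -> b)
  Step 10: b b b b B A  =>  b b b b B B A   (applied B -> B B)
  Step 11: b b b b B B A  =>  b b b b B B B A   (applied B -> B B)
  Step 12: b b b b B B B A  =>  b b b b B B B B A   (applied B -> B B)
  Step 13: b b b b B B B B A  =>  b b b b b B B B A   (applied B -> b)
  Step 14: b b b b b B B B A  =>  b b b b b b B B A   (applied B -> b)
  Step 15: b b b b b b B B A  =>  b b b b b b b B A   (applied B -> b)
  Step 16: b b b b b b b B A  =>  b b b b b b b b A   (applied B -> b)
  Step 17: b b b b b b b b A  =>  b b b b b b b b A A   (applied A -> A A)
  Step 18: b b b b b b b b A A  =>  b b b b b b b b a A   (applied A -> a)
  Step 19: b b b b b b b b a A  =>  b b b b b b b b a a   (applied A -> a)
Final yield: b b b b b b b b a a
Total rewrite steps: 19

19


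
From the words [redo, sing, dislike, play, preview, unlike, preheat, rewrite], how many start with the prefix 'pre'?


Checking each word for prefix 'pre':
  'redo' -> no (count: 0)
  'sing' -> no (count: 0)
  'dislike' -> no (count: 0)
  'play' -> no (count: 0)
  'preview' -> YES, starts with 'pre' (count: 1)
  'unlike' -> no (count: 1)
  'preheat' -> YES, starts with 'pre' (count: 2)
  'rewrite' -> no (count: 2)
Total with prefix 'pre': 2

2


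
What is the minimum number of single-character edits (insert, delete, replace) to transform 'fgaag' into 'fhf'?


Building DP table for s1='fgaag' (len 5) and s2='fhf' (len 3):
       f  h  f
    0  1  2  3
  f 1  0  1  2
  g 2  1  1  2
  a 3  2  2  2
  a 4  3  3  3
  g 5  4  4  4
Edit distance = dp[5][3] = 4

4


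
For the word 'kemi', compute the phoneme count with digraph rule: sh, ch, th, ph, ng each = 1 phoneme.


Parsing 'kemi' greedily, digraphs first:
  'k' -> consonant phoneme (phonemes so far: 1)
  'e' -> vowel phoneme (phonemes so far: 2)
  'm' -> consonant phoneme (phonemes so far: 3)
  'i' -> vowel phoneme (phonemes so far: 4)
Total phonemes: 4

4


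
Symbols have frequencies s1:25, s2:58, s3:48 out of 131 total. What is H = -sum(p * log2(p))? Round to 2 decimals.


Computing entropy H = -sum(p_i * log2(p_i)):
  s1: p = 25/131 = 0.1908, -p*log2(p) = 0.4560
  s2: p = 58/131 = 0.4427, -p*log2(p) = 0.5204
  s3: p = 48/131 = 0.3664, -p*log2(p) = 0.5307
H = sum of terms = 1.5071
Rounded to 2 decimals: 1.51

1.51


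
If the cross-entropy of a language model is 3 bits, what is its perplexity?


Perplexity formula: PP = 2^H
H = 3
PP = 2^3
Steps: 2^1 = 2, 2^2 = 4, 2^3 = 8
PP = 8

8


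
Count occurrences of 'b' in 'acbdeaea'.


Scanning 'acbdeaea' for 'b':
  Position 2: 'b' -> MATCH (count: 1)
Total occurrences of 'b': 1

1


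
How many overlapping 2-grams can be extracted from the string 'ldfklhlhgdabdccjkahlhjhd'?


String 'ldfklhlhgdabdccjkahlhjhd' has length L = 24.
Number of overlapping n-grams = L - n + 1
Substituting: 24 - 2 + 1 = 23

23


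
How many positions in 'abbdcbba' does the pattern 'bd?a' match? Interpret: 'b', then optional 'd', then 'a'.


Pattern: bd?a means 'b', then optional 'd', then 'a'.
Scanning 'abbdcbba' position-by-position:
  Pos 0: window 'abb' -> no
  Pos 1: window 'bbd' -> no
  Pos 2: window 'bdc' -> no
  Pos 3: window 'dcb' -> no
  Pos 4: window 'cbb' -> no
  Pos 5: window 'bba' -> no
  Pos 6: window 'ba' -> MATCH
  Pos 7: window 'a' -> no
Total matches: 1

1


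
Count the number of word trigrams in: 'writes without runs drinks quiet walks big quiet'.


Word trigrams from [8] words:
  Trigram 1: (writes without runs)
  Trigram 2: (without runs drinks)
  Trigram 3: (runs drinks quiet)
  Trigram 4: (drinks quiet walks)
  Trigram 5: (quiet walks big)
  Trigram 6: (walks big quiet)
Total word trigrams: 8 - 2 = 6

6


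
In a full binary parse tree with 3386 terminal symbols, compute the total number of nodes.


Leaf nodes (terminals): 3386
Internal nodes = n - 1 = 3386 - 1 = 3385
Total = leaves + internal = 3386 + 3385 = 6771

6771


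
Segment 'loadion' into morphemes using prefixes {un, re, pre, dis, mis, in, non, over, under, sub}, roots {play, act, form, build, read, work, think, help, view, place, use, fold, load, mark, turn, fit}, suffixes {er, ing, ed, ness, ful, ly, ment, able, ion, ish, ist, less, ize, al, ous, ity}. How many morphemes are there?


Segmenting 'loadion' against the inventory:
  'load' -> root (morpheme 1)
  'ion' -> suffix (morpheme 2)
Total morphemes: 2

2


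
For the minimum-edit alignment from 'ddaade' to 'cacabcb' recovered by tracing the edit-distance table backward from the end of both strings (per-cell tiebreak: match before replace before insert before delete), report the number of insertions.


Edit distance = 6. Backtracking from cell (6, 7) with preference match > replace > insert > delete,
then listing the resulting alignment 'ddaade' -> 'cacabcb' left to right:
  Step 1: insert 'c' [insertion #1]
  Step 2: replace d->a
  Step 3: replace d->c
  Step 4: keep 'a'
  Step 5: replace a->b
  Step 6: replace d->c
  Step 7: replace e->b
Total insertions: 1

1


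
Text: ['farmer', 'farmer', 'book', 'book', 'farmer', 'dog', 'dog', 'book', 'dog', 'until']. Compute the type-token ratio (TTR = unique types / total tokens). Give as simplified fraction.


Tokens: 10
Unique types: ('book', 'dog', 'farmer', 'until') = 4
TTR = 4/10
Simplify: divide both by 2 -> 2/5
TTR = 2/5

2/5


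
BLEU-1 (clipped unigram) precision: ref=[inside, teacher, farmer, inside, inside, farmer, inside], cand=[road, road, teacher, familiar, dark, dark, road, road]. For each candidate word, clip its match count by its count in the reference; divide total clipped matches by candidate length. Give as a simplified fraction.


Reference word counts: {'farmer': 2, 'inside': 4, 'teacher': 1}
Checking each candidate word (with clipping):
  'road' -> not in reference -> no match (matches: 0)
  'road' -> not in reference -> no match (matches: 0)
  'teacher' -> in reference (ref count 1, used 1/1) -> match (matches: 1)
  'familiar' -> not in reference -> no match (matches: 1)
  'dark' -> not in reference -> no match (matches: 1)
  'dark' -> not in reference -> no match (matches: 1)
  'road' -> not in reference -> no match (matches: 1)
  'road' -> not in reference -> no match (matches: 1)
Clipped matches: 1, Candidate length: 8
Precision = 1/8

1/8


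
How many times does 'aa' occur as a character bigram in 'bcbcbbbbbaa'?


Scanning 'bcbcbbbbbaa' for bigram 'aa':
  Position 0: 'bc' -> no
  Position 1: 'cb' -> no
  Position 2: 'bc' -> no
  Position 3: 'cb' -> no
  Position 4: 'bb' -> no
  Position 5: 'bb' -> no
  Position 6: 'bb' -> no
  Position 7: 'bb' -> no
  Position 8: 'ba' -> no
  Position 9: 'aa' -> MATCH
Total matches: 1

1


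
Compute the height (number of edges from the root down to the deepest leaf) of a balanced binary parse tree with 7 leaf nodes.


In a balanced binary tree with n leaves the deepest leaf is ceil(log2(n)) edges below the root.
log2(7) = 2.8074
ceil(2.8074) = 3
height (edges) = 3

3


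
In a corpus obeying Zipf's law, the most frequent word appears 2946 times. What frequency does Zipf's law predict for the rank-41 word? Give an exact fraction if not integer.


Zipf's law: freq(rank) = f1 / rank
f1 = 2946, rank = 41
freq = 2946 / 41
GCD(2946, 41) = 1
Simplified: 2946/41

2946/41


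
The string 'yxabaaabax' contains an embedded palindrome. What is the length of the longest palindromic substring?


Scanning 'yxabaaabax' for palindromic substrings.
Substring at positions 1-9: 'xabaaabax'.
Check: reverse('xabaaabax') = 'xabaaabax' -> palindrome confirmed.
Neighbouring characters ('y' / '-') break symmetry, so it cannot extend further.
No longer palindromic substring exists; longest length = 9

9


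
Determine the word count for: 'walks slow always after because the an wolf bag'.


Counting words by splitting on spaces:
  Word 1: 'walks'
  Word 2: 'slow'
  Word 3: 'always'
  Word 4: 'after'
  Word 5: 'because'
  Word 6: 'the'
  Word 7: 'an'
  Word 8: 'wolf'
  Word 9: 'bag'
Total words: 9

9
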